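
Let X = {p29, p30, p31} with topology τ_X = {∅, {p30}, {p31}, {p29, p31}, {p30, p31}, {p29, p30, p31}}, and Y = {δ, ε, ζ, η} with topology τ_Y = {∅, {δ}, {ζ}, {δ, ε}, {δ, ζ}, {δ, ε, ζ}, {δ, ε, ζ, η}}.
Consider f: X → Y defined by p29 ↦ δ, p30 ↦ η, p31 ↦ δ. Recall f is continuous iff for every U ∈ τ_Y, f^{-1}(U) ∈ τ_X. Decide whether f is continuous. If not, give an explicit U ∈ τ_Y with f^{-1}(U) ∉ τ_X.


f IS continuous.

Compute f^{-1}(U) for each U ∈ τ_Y:
  U = ∅: f^{-1}(U) = ∅ ∈ τ_X ✓.
  U = {δ}: f^{-1}(U) = {p29, p31} ∈ τ_X ✓.
  U = {ζ}: f^{-1}(U) = ∅ ∈ τ_X ✓.
  U = {δ, ε}: f^{-1}(U) = {p29, p31} ∈ τ_X ✓.
  U = {δ, ζ}: f^{-1}(U) = {p29, p31} ∈ τ_X ✓.
  U = {δ, ε, ζ}: f^{-1}(U) = {p29, p31} ∈ τ_X ✓.
  U = {δ, ε, ζ, η}: f^{-1}(U) = {p29, p30, p31} ∈ τ_X ✓.
Every preimage lies in τ_X, so f IS continuous.


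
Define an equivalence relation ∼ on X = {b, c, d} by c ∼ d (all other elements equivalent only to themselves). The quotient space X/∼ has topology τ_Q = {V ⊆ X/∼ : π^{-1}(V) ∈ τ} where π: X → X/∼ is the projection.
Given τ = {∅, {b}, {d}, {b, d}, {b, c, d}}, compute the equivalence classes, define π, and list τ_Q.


X/∼ = {[b], [c=d]}; |τ_Q| = 3.

Equivalence classes: [b], [c=d].
Quotient map π: X → X/∼ sends b ↦ [b], c ↦ [c=d], d ↦ [c=d].
For each subset V ⊆ X/∼, compute π^{-1}(V) ⊆ X and check whether π^{-1}(V) ∈ τ. V is open in τ_Q iff π^{-1}(V) ∈ τ.
  V = {}: π^{-1}(V) = ∅ ∈ τ ✓.
  V = {[b]}: π^{-1}(V) = {b} ∈ τ ✓.
  V = {[c=d]}: π^{-1}(V) = {c, d} ∉ τ ✗.
  V = {[b], [c=d]}: π^{-1}(V) = {b, c, d} ∈ τ ✓.
Open sets in the quotient: τ_Q = {{}, {[b]}, {[b], [c=d]}} (3 elements).


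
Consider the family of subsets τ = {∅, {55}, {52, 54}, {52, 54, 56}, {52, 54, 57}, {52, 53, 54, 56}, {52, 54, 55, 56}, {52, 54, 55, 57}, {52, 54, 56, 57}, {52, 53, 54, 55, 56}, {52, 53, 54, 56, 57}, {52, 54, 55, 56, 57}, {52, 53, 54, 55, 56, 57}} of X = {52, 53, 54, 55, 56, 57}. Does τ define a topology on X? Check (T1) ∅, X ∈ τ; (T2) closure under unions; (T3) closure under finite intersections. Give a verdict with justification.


τ is NOT a topology on X.

Axiom (T1): ∅ ∈ τ? Yes; X ∈ τ? Yes.
Axiom (T2/T3): check pairwise unions and intersections of members of τ.
Counterexample for (T2): {55} ∪ {52, 54} = {52, 54, 55} ∉ τ. Therefore τ is NOT a topology.


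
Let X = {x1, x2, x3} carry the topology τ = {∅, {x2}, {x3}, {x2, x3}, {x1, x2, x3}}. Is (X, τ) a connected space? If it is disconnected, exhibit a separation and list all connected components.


(X, τ) is connected.

Find clopen sets (U ∈ τ with X ∖ U ∈ τ):
  U = ∅, X ∖ U = {x1, x2, x3} — both open, so U is clopen.
  U = {x1, x2, x3}, X ∖ U = ∅ — both open, so U is clopen.
Only trivial clopens (∅ and X) exist, so (X, τ) is connected.
Compute connected components by grouping points that agree on all clopens:
  component: {x1, x2, x3}


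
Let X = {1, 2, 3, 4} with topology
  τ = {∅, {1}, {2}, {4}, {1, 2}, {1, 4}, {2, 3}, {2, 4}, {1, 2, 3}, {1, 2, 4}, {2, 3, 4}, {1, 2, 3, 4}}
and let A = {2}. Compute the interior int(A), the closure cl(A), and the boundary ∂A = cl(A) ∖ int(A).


int(A) = {2}, cl(A) = {2, 3}, ∂A = {3}.

Closed sets in (X, τ) are complements of opens:
  closed(X, τ) = {∅, {1}, {3}, {4}, {1, 3}, {1, 4}, {2, 3}, {3, 4}, {1, 2, 3}, {1, 3, 4}, {2, 3, 4}, {1, 2, 3, 4}}.
int(A) = ⋃ {U ∈ τ : U ⊆ A}. Opens contained in A: ∅, {2}.
Taking the union of these: int(A) = {2}.
cl(A) = ⋂ {C closed : A ⊆ C}. Closed sets containing A: {2, 3}, {1, 2, 3}, {2, 3, 4}, {1, 2, 3, 4}.
Intersecting these: cl(A) = {2, 3}.
∂A = cl(A) ∖ int(A) = {2, 3} ∖ {2} = {3}.


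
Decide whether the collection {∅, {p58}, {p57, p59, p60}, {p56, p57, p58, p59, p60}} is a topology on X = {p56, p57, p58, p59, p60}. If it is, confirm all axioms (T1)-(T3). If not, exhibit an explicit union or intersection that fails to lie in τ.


τ is NOT a topology on X.

Axiom (T1): ∅ ∈ τ? Yes; X ∈ τ? Yes.
Axiom (T2/T3): check pairwise unions and intersections of members of τ.
Counterexample for (T2): {p58} ∪ {p57, p59, p60} = {p57, p58, p59, p60} ∉ τ. Therefore τ is NOT a topology.


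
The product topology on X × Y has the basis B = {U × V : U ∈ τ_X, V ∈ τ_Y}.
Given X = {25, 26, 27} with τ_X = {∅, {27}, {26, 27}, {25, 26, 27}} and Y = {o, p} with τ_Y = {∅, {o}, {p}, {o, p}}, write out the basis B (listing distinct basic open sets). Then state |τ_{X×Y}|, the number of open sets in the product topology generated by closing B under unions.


Basis B = {∅ × ∅, {27} × {o}, {27} × {p}, {26, 27} × {o}, {26, 27} × {p}, {27} × {o, p}, {25, 26, 27} × {o}, {25, 26, 27} × {p}, {26, 27} × {o, p}, {25, 26, 27} × {o, p}}; |τ_{X×Y}| = 16.

Enumerate products U × V with U ∈ τ_X, V ∈ τ_Y (deduplicated):
  ∅ × ∅ = {} (∅)
  {27} × {o} = {(27,o)}
  {27} × {p} = {(27,p)}
  {26, 27} × {o} = {(26,o), (27,o)}
  {26, 27} × {p} = {(26,p), (27,p)}
  {27} × {o, p} = {(27,o), (27,p)}
  {25, 26, 27} × {o} = {(25,o), (26,o), (27,o)}
  {25, 26, 27} × {p} = {(25,p), (26,p), (27,p)}
  {26, 27} × {o, p} = {(26,o), (26,p), (27,o), (27,p)}
  {25, 26, 27} × {o, p} = {(25,o), (25,p), (26,o), (26,p), (27,o), (27,p)}
These 10 distinct sets form the basis B.
Close under arbitrary unions to get τ_{X×Y}; counting gives |τ_{X×Y}| = 16.


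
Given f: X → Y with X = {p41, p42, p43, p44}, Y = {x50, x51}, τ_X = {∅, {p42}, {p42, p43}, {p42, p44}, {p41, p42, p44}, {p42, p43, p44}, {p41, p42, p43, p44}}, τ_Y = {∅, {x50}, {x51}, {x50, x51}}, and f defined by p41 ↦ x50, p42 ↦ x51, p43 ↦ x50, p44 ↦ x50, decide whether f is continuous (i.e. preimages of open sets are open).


f is NOT continuous.

Compute f^{-1}(U) for each U ∈ τ_Y:
  U = ∅: f^{-1}(U) = ∅ ∈ τ_X ✓.
  U = {x50}: f^{-1}(U) = {p41, p43, p44} ∉ τ_X ✗.
  U = {x51}: f^{-1}(U) = {p42} ∈ τ_X ✓.
  U = {x50, x51}: f^{-1}(U) = {p41, p42, p43, p44} ∈ τ_X ✓.
Found U = {x50} with f^{-1}(U) = {p41, p43, p44} not in τ_X. Therefore f is NOT continuous.


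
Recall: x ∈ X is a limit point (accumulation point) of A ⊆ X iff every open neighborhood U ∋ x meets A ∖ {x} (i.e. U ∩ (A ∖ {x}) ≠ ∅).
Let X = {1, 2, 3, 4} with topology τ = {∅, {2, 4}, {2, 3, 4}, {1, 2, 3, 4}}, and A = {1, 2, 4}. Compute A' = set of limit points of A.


A' = {1, 2, 3, 4}

For each x ∈ X, list the open sets U ∈ τ with x ∈ U, then check whether U ∩ (A ∖ {x}) ≠ ∅ for every such U.
  x = 1: opens ∋ x are {1, 2, 3, 4}; each meets A ∖ {1}, so x IS a limit point.
  x = 2: opens ∋ x are {2, 4}, {2, 3, 4}, {1, 2, 3, 4}; each meets A ∖ {2}, so x IS a limit point.
  x = 3: opens ∋ x are {2, 3, 4}, {1, 2, 3, 4}; each meets A ∖ {3}, so x IS a limit point.
  x = 4: opens ∋ x are {2, 4}, {2, 3, 4}, {1, 2, 3, 4}; each meets A ∖ {4}, so x IS a limit point.
Collecting: A' = {1, 2, 3, 4}.


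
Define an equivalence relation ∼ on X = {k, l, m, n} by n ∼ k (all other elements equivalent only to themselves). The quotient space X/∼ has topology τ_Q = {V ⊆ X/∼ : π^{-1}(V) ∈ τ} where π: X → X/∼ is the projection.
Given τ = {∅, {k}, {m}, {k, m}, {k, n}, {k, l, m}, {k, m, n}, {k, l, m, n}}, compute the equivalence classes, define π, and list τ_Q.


X/∼ = {[k=n], [l], [m]}; |τ_Q| = 5.

Equivalence classes: [k=n], [l], [m].
Quotient map π: X → X/∼ sends k ↦ [k=n], l ↦ [l], m ↦ [m], n ↦ [k=n].
For each subset V ⊆ X/∼, compute π^{-1}(V) ⊆ X and check whether π^{-1}(V) ∈ τ. V is open in τ_Q iff π^{-1}(V) ∈ τ.
  V = {}: π^{-1}(V) = ∅ ∈ τ ✓.
  V = {[k=n]}: π^{-1}(V) = {k, n} ∈ τ ✓.
  V = {[l]}: π^{-1}(V) = {l} ∉ τ ✗.
  V = {[k=n], [l]}: π^{-1}(V) = {k, l, n} ∉ τ ✗.
  V = {[m]}: π^{-1}(V) = {m} ∈ τ ✓.
  V = {[k=n], [m]}: π^{-1}(V) = {k, m, n} ∈ τ ✓.
  V = {[l], [m]}: π^{-1}(V) = {l, m} ∉ τ ✗.
  V = {[k=n], [l], [m]}: π^{-1}(V) = {k, l, m, n} ∈ τ ✓.
Open sets in the quotient: τ_Q = {{}, {[k=n]}, {[m]}, {[k=n], [m]}, {[k=n], [l], [m]}} (5 elements).


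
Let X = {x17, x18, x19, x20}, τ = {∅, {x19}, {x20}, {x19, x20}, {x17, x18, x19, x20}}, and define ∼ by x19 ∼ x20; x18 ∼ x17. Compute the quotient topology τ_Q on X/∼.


X/∼ = {[x17=x18], [x19=x20]}; |τ_Q| = 3.

Equivalence classes: [x17=x18], [x19=x20].
Quotient map π: X → X/∼ sends x17 ↦ [x17=x18], x18 ↦ [x17=x18], x19 ↦ [x19=x20], x20 ↦ [x19=x20].
For each subset V ⊆ X/∼, compute π^{-1}(V) ⊆ X and check whether π^{-1}(V) ∈ τ. V is open in τ_Q iff π^{-1}(V) ∈ τ.
  V = {}: π^{-1}(V) = ∅ ∈ τ ✓.
  V = {[x17=x18]}: π^{-1}(V) = {x17, x18} ∉ τ ✗.
  V = {[x19=x20]}: π^{-1}(V) = {x19, x20} ∈ τ ✓.
  V = {[x17=x18], [x19=x20]}: π^{-1}(V) = {x17, x18, x19, x20} ∈ τ ✓.
Open sets in the quotient: τ_Q = {{}, {[x19=x20]}, {[x17=x18], [x19=x20]}} (3 elements).


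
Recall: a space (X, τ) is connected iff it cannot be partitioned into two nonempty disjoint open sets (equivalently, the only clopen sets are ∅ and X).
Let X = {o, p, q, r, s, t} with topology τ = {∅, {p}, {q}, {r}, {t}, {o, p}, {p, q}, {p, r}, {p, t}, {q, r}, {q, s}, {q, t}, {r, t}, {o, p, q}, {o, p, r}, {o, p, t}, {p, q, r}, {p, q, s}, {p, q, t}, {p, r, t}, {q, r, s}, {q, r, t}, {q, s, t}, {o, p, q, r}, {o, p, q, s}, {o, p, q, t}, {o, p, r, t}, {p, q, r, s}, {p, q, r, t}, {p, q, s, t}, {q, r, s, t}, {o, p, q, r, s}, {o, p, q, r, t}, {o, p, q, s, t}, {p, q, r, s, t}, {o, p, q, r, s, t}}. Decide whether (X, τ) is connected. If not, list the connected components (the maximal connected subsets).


(X, τ) is disconnected; components = [{r}, {t}, {o, p}, {q, s}].

Find clopen sets (U ∈ τ with X ∖ U ∈ τ):
  U = ∅, X ∖ U = {o, p, q, r, s, t} — both open, so U is clopen.
  U = {r}, X ∖ U = {o, p, q, s, t} — both open, so U is clopen.
  U = {t}, X ∖ U = {o, p, q, r, s} — both open, so U is clopen.
  U = {o, p}, X ∖ U = {q, r, s, t} — both open, so U is clopen.
  U = {q, s}, X ∖ U = {o, p, r, t} — both open, so U is clopen.
  U = {r, t}, X ∖ U = {o, p, q, s} — both open, so U is clopen.
  U = {o, p, r}, X ∖ U = {q, s, t} — both open, so U is clopen.
  U = {o, p, t}, X ∖ U = {q, r, s} — both open, so U is clopen.
  U = {q, r, s}, X ∖ U = {o, p, t} — both open, so U is clopen.
  U = {q, s, t}, X ∖ U = {o, p, r} — both open, so U is clopen.
  U = {o, p, q, s}, X ∖ U = {r, t} — both open, so U is clopen.
  U = {o, p, r, t}, X ∖ U = {q, s} — both open, so U is clopen.
  U = {q, r, s, t}, X ∖ U = {o, p} — both open, so U is clopen.
  U = {o, p, q, r, s}, X ∖ U = {t} — both open, so U is clopen.
  U = {o, p, q, s, t}, X ∖ U = {r} — both open, so U is clopen.
  U = {o, p, q, r, s, t}, X ∖ U = ∅ — both open, so U is clopen.
Nontrivial clopen(s) exist: e.g. {t}. So (X, τ) is disconnected.
Compute connected components by grouping points that agree on all clopens:
  component: {r}
  component: {t}
  component: {o, p}
  component: {q, s}


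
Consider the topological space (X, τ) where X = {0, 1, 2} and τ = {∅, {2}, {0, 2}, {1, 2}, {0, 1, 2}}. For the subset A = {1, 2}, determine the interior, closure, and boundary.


int(A) = {1, 2}, cl(A) = {0, 1, 2}, ∂A = {0}.

Closed sets in (X, τ) are complements of opens:
  closed(X, τ) = {∅, {0}, {1}, {0, 1}, {0, 1, 2}}.
int(A) = ⋃ {U ∈ τ : U ⊆ A}. Opens contained in A: ∅, {2}, {1, 2}.
Taking the union of these: int(A) = {1, 2}.
cl(A) = ⋂ {C closed : A ⊆ C}. Closed sets containing A: {0, 1, 2}.
Intersecting these: cl(A) = {0, 1, 2}.
∂A = cl(A) ∖ int(A) = {0, 1, 2} ∖ {1, 2} = {0}.


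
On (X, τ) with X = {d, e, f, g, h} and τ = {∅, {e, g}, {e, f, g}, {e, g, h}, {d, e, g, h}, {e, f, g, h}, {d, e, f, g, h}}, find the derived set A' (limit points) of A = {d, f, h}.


A' = {d}

For each x ∈ X, list the open sets U ∈ τ with x ∈ U, then check whether U ∩ (A ∖ {x}) ≠ ∅ for every such U.
  x = d: opens ∋ x are {d, e, g, h}, {d, e, f, g, h}; each meets A ∖ {d}, so x IS a limit point.
  x = e: open {e, g} ∋ x has {e, g} ∩ (A ∖ {e}) = ∅, so x is NOT a limit point.
  x = f: open {e, f, g} ∋ x has {e, f, g} ∩ (A ∖ {f}) = ∅, so x is NOT a limit point.
  x = g: open {e, g} ∋ x has {e, g} ∩ (A ∖ {g}) = ∅, so x is NOT a limit point.
  x = h: open {e, g, h} ∋ x has {e, g, h} ∩ (A ∖ {h}) = ∅, so x is NOT a limit point.
Collecting: A' = {d}.


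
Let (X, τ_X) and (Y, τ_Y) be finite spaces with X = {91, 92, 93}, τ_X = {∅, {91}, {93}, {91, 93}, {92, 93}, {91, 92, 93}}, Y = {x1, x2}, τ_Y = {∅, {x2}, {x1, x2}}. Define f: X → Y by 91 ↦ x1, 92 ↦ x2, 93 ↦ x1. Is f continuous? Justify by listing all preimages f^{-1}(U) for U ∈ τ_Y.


f is NOT continuous.

Compute f^{-1}(U) for each U ∈ τ_Y:
  U = ∅: f^{-1}(U) = ∅ ∈ τ_X ✓.
  U = {x2}: f^{-1}(U) = {92} ∉ τ_X ✗.
  U = {x1, x2}: f^{-1}(U) = {91, 92, 93} ∈ τ_X ✓.
Found U = {x2} with f^{-1}(U) = {92} not in τ_X. Therefore f is NOT continuous.


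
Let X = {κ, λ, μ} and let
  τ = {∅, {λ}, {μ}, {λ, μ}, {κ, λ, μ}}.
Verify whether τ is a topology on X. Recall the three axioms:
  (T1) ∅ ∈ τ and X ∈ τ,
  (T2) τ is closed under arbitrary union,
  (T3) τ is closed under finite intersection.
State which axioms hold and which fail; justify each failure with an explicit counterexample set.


τ IS a topology on X.

Axiom (T1): ∅ ∈ τ? Yes; X ∈ τ? Yes.
Axiom (T2/T3): check pairwise unions and intersections of members of τ.
All pairwise intersections and unions checked — each lies in τ. Therefore τ satisfies (T1), (T2), (T3): it IS a topology on X.


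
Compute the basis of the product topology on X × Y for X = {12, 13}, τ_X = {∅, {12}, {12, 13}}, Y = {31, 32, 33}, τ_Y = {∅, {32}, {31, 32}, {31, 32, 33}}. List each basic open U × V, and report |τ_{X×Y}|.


Basis B = {∅ × ∅, {12} × {32}, {12} × {31, 32}, {12, 13} × {32}, {12} × {31, 32, 33}, {12, 13} × {31, 32}, {12, 13} × {31, 32, 33}}; |τ_{X×Y}| = 10.

Enumerate products U × V with U ∈ τ_X, V ∈ τ_Y (deduplicated):
  ∅ × ∅ = {} (∅)
  {12} × {32} = {(12,32)}
  {12} × {31, 32} = {(12,31), (12,32)}
  {12, 13} × {32} = {(12,32), (13,32)}
  {12} × {31, 32, 33} = {(12,31), (12,32), (12,33)}
  {12, 13} × {31, 32} = {(12,31), (12,32), (13,31), (13,32)}
  {12, 13} × {31, 32, 33} = {(12,31), (12,32), (12,33), (13,31), (13,32), (13,33)}
These 7 distinct sets form the basis B.
Close under arbitrary unions to get τ_{X×Y}; counting gives |τ_{X×Y}| = 10.


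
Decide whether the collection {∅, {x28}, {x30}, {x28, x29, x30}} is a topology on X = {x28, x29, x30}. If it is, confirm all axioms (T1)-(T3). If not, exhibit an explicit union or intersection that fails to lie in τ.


τ is NOT a topology on X.

Axiom (T1): ∅ ∈ τ? Yes; X ∈ τ? Yes.
Axiom (T2/T3): check pairwise unions and intersections of members of τ.
Counterexample for (T2): {x28} ∪ {x30} = {x28, x30} ∉ τ. Therefore τ is NOT a topology.


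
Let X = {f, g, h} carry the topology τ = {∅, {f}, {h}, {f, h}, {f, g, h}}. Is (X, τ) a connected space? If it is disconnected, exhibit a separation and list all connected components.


(X, τ) is connected.

Find clopen sets (U ∈ τ with X ∖ U ∈ τ):
  U = ∅, X ∖ U = {f, g, h} — both open, so U is clopen.
  U = {f, g, h}, X ∖ U = ∅ — both open, so U is clopen.
Only trivial clopens (∅ and X) exist, so (X, τ) is connected.
Compute connected components by grouping points that agree on all clopens:
  component: {f, g, h}


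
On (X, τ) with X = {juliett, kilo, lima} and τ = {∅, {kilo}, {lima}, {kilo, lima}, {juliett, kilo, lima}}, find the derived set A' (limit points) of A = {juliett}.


A' = ∅

For each x ∈ X, list the open sets U ∈ τ with x ∈ U, then check whether U ∩ (A ∖ {x}) ≠ ∅ for every such U.
  x = juliett: open {juliett, kilo, lima} ∋ x has {juliett, kilo, lima} ∩ (A ∖ {juliett}) = ∅, so x is NOT a limit point.
  x = kilo: open {kilo} ∋ x has {kilo} ∩ (A ∖ {kilo}) = ∅, so x is NOT a limit point.
  x = lima: open {lima} ∋ x has {lima} ∩ (A ∖ {lima}) = ∅, so x is NOT a limit point.
Collecting: A' = ∅.


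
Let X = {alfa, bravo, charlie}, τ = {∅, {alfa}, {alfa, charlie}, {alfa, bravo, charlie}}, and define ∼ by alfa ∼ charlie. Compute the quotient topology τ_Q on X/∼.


X/∼ = {[alfa=charlie], [bravo]}; |τ_Q| = 3.

Equivalence classes: [alfa=charlie], [bravo].
Quotient map π: X → X/∼ sends alfa ↦ [alfa=charlie], bravo ↦ [bravo], charlie ↦ [alfa=charlie].
For each subset V ⊆ X/∼, compute π^{-1}(V) ⊆ X and check whether π^{-1}(V) ∈ τ. V is open in τ_Q iff π^{-1}(V) ∈ τ.
  V = {}: π^{-1}(V) = ∅ ∈ τ ✓.
  V = {[alfa=charlie]}: π^{-1}(V) = {alfa, charlie} ∈ τ ✓.
  V = {[bravo]}: π^{-1}(V) = {bravo} ∉ τ ✗.
  V = {[alfa=charlie], [bravo]}: π^{-1}(V) = {alfa, bravo, charlie} ∈ τ ✓.
Open sets in the quotient: τ_Q = {{}, {[alfa=charlie]}, {[alfa=charlie], [bravo]}} (3 elements).


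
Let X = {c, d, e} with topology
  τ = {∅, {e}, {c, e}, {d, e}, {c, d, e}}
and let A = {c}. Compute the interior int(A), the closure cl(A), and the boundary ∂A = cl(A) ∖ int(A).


int(A) = ∅, cl(A) = {c}, ∂A = {c}.

Closed sets in (X, τ) are complements of opens:
  closed(X, τ) = {∅, {c}, {d}, {c, d}, {c, d, e}}.
int(A) = ⋃ {U ∈ τ : U ⊆ A}. Opens contained in A: ∅.
Taking the union of these: int(A) = ∅.
cl(A) = ⋂ {C closed : A ⊆ C}. Closed sets containing A: {c}, {c, d}, {c, d, e}.
Intersecting these: cl(A) = {c}.
∂A = cl(A) ∖ int(A) = {c} ∖ ∅ = {c}.


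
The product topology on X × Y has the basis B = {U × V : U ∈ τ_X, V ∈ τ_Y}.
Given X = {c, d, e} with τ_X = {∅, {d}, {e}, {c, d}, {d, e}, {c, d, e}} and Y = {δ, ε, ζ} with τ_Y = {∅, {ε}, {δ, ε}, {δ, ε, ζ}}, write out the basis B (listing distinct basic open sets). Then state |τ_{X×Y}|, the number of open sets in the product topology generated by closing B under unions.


Basis B = {∅ × ∅, {d} × {ε}, {e} × {ε}, {c, d} × {ε}, {d} × {δ, ε}, {d, e} × {ε}, {e} × {δ, ε}, {c, d, e} × {ε}, {d} × {δ, ε, ζ}, {e} × {δ, ε, ζ}, {c, d} × {δ, ε}, {d, e} × {δ, ε}, {c, d} × {δ, ε, ζ}, {c, d, e} × {δ, ε}, {d, e} × {δ, ε, ζ}, {c, d, e} × {δ, ε, ζ}}; |τ_{X×Y}| = 40.

Enumerate products U × V with U ∈ τ_X, V ∈ τ_Y (deduplicated):
  ∅ × ∅ = {} (∅)
  {d} × {ε} = {(d,ε)}
  {e} × {ε} = {(e,ε)}
  {c, d} × {ε} = {(c,ε), (d,ε)}
  {d} × {δ, ε} = {(d,δ), (d,ε)}
  {d, e} × {ε} = {(d,ε), (e,ε)}
  {e} × {δ, ε} = {(e,δ), (e,ε)}
  {c, d, e} × {ε} = {(c,ε), (d,ε), (e,ε)}
  {d} × {δ, ε, ζ} = {(d,δ), (d,ε), (d,ζ)}
  {e} × {δ, ε, ζ} = {(e,δ), (e,ε), (e,ζ)}
  {c, d} × {δ, ε} = {(c,δ), (c,ε), (d,δ), (d,ε)}
  {d, e} × {δ, ε} = {(d,δ), (d,ε), (e,δ), (e,ε)}
  {c, d} × {δ, ε, ζ} = {(c,δ), (c,ε), (c,ζ), (d,δ), (d,ε), (d,ζ)}
  {c, d, e} × {δ, ε} = {(c,δ), (c,ε), (d,δ), (d,ε), (e,δ), (e,ε)}
  {d, e} × {δ, ε, ζ} = {(d,δ), (d,ε), (d,ζ), (e,δ), (e,ε), (e,ζ)}
  {c, d, e} × {δ, ε, ζ} = {(c,δ), (c,ε), (c,ζ), (d,δ), (d,ε), (d,ζ), (e,δ), (e,ε), (e,ζ)}
These 16 distinct sets form the basis B.
Close under arbitrary unions to get τ_{X×Y}; counting gives |τ_{X×Y}| = 40.


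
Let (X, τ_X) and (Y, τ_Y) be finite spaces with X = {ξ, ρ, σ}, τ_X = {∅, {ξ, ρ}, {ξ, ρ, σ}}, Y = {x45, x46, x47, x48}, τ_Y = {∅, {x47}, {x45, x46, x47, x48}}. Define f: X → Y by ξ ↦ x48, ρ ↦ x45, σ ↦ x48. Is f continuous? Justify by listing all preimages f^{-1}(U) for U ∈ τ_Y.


f IS continuous.

Compute f^{-1}(U) for each U ∈ τ_Y:
  U = ∅: f^{-1}(U) = ∅ ∈ τ_X ✓.
  U = {x47}: f^{-1}(U) = ∅ ∈ τ_X ✓.
  U = {x45, x46, x47, x48}: f^{-1}(U) = {ξ, ρ, σ} ∈ τ_X ✓.
Every preimage lies in τ_X, so f IS continuous.


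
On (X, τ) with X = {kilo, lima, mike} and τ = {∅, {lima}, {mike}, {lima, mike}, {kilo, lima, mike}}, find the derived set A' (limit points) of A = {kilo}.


A' = ∅

For each x ∈ X, list the open sets U ∈ τ with x ∈ U, then check whether U ∩ (A ∖ {x}) ≠ ∅ for every such U.
  x = kilo: open {kilo, lima, mike} ∋ x has {kilo, lima, mike} ∩ (A ∖ {kilo}) = ∅, so x is NOT a limit point.
  x = lima: open {lima} ∋ x has {lima} ∩ (A ∖ {lima}) = ∅, so x is NOT a limit point.
  x = mike: open {mike} ∋ x has {mike} ∩ (A ∖ {mike}) = ∅, so x is NOT a limit point.
Collecting: A' = ∅.


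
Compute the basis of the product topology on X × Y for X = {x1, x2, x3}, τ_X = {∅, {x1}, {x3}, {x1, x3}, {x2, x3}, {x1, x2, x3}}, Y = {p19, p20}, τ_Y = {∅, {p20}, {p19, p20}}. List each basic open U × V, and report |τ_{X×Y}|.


Basis B = {∅ × ∅, {x1} × {p20}, {x3} × {p20}, {x1} × {p19, p20}, {x1, x3} × {p20}, {x2, x3} × {p20}, {x3} × {p19, p20}, {x1, x2, x3} × {p20}, {x1, x3} × {p19, p20}, {x2, x3} × {p19, p20}, {x1, x2, x3} × {p19, p20}}; |τ_{X×Y}| = 18.

Enumerate products U × V with U ∈ τ_X, V ∈ τ_Y (deduplicated):
  ∅ × ∅ = {} (∅)
  {x1} × {p20} = {(x1,p20)}
  {x3} × {p20} = {(x3,p20)}
  {x1} × {p19, p20} = {(x1,p19), (x1,p20)}
  {x1, x3} × {p20} = {(x1,p20), (x3,p20)}
  {x2, x3} × {p20} = {(x2,p20), (x3,p20)}
  {x3} × {p19, p20} = {(x3,p19), (x3,p20)}
  {x1, x2, x3} × {p20} = {(x1,p20), (x2,p20), (x3,p20)}
  {x1, x3} × {p19, p20} = {(x1,p19), (x1,p20), (x3,p19), (x3,p20)}
  {x2, x3} × {p19, p20} = {(x2,p19), (x2,p20), (x3,p19), (x3,p20)}
  {x1, x2, x3} × {p19, p20} = {(x1,p19), (x1,p20), (x2,p19), (x2,p20), (x3,p19), (x3,p20)}
These 11 distinct sets form the basis B.
Close under arbitrary unions to get τ_{X×Y}; counting gives |τ_{X×Y}| = 18.


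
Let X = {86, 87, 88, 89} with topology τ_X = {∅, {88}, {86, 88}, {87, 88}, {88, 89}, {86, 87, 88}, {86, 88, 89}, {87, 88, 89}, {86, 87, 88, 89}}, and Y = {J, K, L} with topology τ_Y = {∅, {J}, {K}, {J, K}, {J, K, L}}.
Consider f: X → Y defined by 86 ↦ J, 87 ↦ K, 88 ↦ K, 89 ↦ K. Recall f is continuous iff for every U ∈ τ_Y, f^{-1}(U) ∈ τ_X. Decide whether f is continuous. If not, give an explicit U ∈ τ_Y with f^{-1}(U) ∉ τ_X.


f is NOT continuous.

Compute f^{-1}(U) for each U ∈ τ_Y:
  U = ∅: f^{-1}(U) = ∅ ∈ τ_X ✓.
  U = {J}: f^{-1}(U) = {86} ∉ τ_X ✗.
  U = {K}: f^{-1}(U) = {87, 88, 89} ∈ τ_X ✓.
  U = {J, K}: f^{-1}(U) = {86, 87, 88, 89} ∈ τ_X ✓.
  U = {J, K, L}: f^{-1}(U) = {86, 87, 88, 89} ∈ τ_X ✓.
Found U = {J} with f^{-1}(U) = {86} not in τ_X. Therefore f is NOT continuous.


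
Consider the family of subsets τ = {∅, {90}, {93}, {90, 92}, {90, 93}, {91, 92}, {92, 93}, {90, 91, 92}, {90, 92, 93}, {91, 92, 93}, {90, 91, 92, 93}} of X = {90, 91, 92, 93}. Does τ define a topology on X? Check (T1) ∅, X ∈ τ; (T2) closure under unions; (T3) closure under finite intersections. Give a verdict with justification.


τ is NOT a topology on X.

Axiom (T1): ∅ ∈ τ? Yes; X ∈ τ? Yes.
Axiom (T2/T3): check pairwise unions and intersections of members of τ.
Counterexample for (T3): {90, 92} ∩ {91, 92} = {92} ∉ τ. Therefore τ is NOT a topology.


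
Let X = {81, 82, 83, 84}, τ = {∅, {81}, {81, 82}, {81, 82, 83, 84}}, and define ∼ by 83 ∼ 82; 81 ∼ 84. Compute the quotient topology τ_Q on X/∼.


X/∼ = {[81=84], [82=83]}; |τ_Q| = 2.

Equivalence classes: [81=84], [82=83].
Quotient map π: X → X/∼ sends 81 ↦ [81=84], 82 ↦ [82=83], 83 ↦ [82=83], 84 ↦ [81=84].
For each subset V ⊆ X/∼, compute π^{-1}(V) ⊆ X and check whether π^{-1}(V) ∈ τ. V is open in τ_Q iff π^{-1}(V) ∈ τ.
  V = {}: π^{-1}(V) = ∅ ∈ τ ✓.
  V = {[81=84]}: π^{-1}(V) = {81, 84} ∉ τ ✗.
  V = {[82=83]}: π^{-1}(V) = {82, 83} ∉ τ ✗.
  V = {[81=84], [82=83]}: π^{-1}(V) = {81, 82, 83, 84} ∈ τ ✓.
Open sets in the quotient: τ_Q = {{}, {[81=84], [82=83]}} (2 elements).


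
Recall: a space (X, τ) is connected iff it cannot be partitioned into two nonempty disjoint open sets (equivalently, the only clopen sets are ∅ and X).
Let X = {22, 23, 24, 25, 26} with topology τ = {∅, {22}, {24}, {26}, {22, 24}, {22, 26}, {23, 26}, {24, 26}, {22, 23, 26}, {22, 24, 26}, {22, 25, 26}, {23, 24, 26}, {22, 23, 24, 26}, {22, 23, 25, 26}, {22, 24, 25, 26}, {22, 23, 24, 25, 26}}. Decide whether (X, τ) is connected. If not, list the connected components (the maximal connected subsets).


(X, τ) is disconnected; components = [{24}, {22, 23, 25, 26}].

Find clopen sets (U ∈ τ with X ∖ U ∈ τ):
  U = ∅, X ∖ U = {22, 23, 24, 25, 26} — both open, so U is clopen.
  U = {24}, X ∖ U = {22, 23, 25, 26} — both open, so U is clopen.
  U = {22, 23, 25, 26}, X ∖ U = {24} — both open, so U is clopen.
  U = {22, 23, 24, 25, 26}, X ∖ U = ∅ — both open, so U is clopen.
Nontrivial clopen(s) exist: e.g. {24}. So (X, τ) is disconnected.
Compute connected components by grouping points that agree on all clopens:
  component: {24}
  component: {22, 23, 25, 26}


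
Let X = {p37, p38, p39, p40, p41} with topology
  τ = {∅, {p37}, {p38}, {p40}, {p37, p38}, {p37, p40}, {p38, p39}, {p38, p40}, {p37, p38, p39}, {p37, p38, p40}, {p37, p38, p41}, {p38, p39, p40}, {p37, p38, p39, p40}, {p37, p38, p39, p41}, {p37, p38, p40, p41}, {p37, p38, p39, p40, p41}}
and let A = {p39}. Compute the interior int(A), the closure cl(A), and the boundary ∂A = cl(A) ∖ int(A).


int(A) = ∅, cl(A) = {p39}, ∂A = {p39}.

Closed sets in (X, τ) are complements of opens:
  closed(X, τ) = {∅, {p39}, {p40}, {p41}, {p37, p41}, {p39, p40}, {p39, p41}, {p40, p41}, {p37, p39, p41}, {p37, p40, p41}, {p38, p39, p41}, {p39, p40, p41}, {p37, p38, p39, p41}, {p37, p39, p40, p41}, {p38, p39, p40, p41}, {p37, p38, p39, p40, p41}}.
int(A) = ⋃ {U ∈ τ : U ⊆ A}. Opens contained in A: ∅.
Taking the union of these: int(A) = ∅.
cl(A) = ⋂ {C closed : A ⊆ C}. Closed sets containing A: {p39}, {p39, p40}, {p39, p41}, {p37, p39, p41}, {p38, p39, p41}, {p39, p40, p41}, {p37, p38, p39, p41}, {p37, p39, p40, p41}, {p38, p39, p40, p41}, {p37, p38, p39, p40, p41}.
Intersecting these: cl(A) = {p39}.
∂A = cl(A) ∖ int(A) = {p39} ∖ ∅ = {p39}.


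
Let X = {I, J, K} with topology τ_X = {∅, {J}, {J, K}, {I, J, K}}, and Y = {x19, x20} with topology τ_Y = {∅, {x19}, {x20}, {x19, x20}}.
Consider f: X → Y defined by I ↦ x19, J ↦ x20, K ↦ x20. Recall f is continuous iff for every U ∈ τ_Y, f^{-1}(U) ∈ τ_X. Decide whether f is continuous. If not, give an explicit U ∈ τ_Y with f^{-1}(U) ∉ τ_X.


f is NOT continuous.

Compute f^{-1}(U) for each U ∈ τ_Y:
  U = ∅: f^{-1}(U) = ∅ ∈ τ_X ✓.
  U = {x19}: f^{-1}(U) = {I} ∉ τ_X ✗.
  U = {x20}: f^{-1}(U) = {J, K} ∈ τ_X ✓.
  U = {x19, x20}: f^{-1}(U) = {I, J, K} ∈ τ_X ✓.
Found U = {x19} with f^{-1}(U) = {I} not in τ_X. Therefore f is NOT continuous.


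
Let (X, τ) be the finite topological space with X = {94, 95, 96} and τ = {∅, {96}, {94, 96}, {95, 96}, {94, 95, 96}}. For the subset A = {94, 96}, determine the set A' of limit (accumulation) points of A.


A' = {94, 95}

For each x ∈ X, list the open sets U ∈ τ with x ∈ U, then check whether U ∩ (A ∖ {x}) ≠ ∅ for every such U.
  x = 94: opens ∋ x are {94, 96}, {94, 95, 96}; each meets A ∖ {94}, so x IS a limit point.
  x = 95: opens ∋ x are {95, 96}, {94, 95, 96}; each meets A ∖ {95}, so x IS a limit point.
  x = 96: open {96} ∋ x has {96} ∩ (A ∖ {96}) = ∅, so x is NOT a limit point.
Collecting: A' = {94, 95}.


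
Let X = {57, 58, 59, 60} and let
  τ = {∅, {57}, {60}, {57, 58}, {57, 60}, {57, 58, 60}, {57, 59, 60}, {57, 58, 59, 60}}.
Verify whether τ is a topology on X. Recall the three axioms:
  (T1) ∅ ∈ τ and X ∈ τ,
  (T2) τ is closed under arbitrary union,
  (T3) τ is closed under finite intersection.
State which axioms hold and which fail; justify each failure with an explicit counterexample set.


τ IS a topology on X.

Axiom (T1): ∅ ∈ τ? Yes; X ∈ τ? Yes.
Axiom (T2/T3): check pairwise unions and intersections of members of τ.
All pairwise intersections and unions checked — each lies in τ. Therefore τ satisfies (T1), (T2), (T3): it IS a topology on X.


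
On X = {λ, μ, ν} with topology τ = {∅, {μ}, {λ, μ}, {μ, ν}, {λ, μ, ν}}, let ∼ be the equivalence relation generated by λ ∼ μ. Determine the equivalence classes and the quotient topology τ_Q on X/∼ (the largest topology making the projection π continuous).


X/∼ = {[λ=μ], [ν]}; |τ_Q| = 3.

Equivalence classes: [λ=μ], [ν].
Quotient map π: X → X/∼ sends λ ↦ [λ=μ], μ ↦ [λ=μ], ν ↦ [ν].
For each subset V ⊆ X/∼, compute π^{-1}(V) ⊆ X and check whether π^{-1}(V) ∈ τ. V is open in τ_Q iff π^{-1}(V) ∈ τ.
  V = {}: π^{-1}(V) = ∅ ∈ τ ✓.
  V = {[λ=μ]}: π^{-1}(V) = {λ, μ} ∈ τ ✓.
  V = {[ν]}: π^{-1}(V) = {ν} ∉ τ ✗.
  V = {[λ=μ], [ν]}: π^{-1}(V) = {λ, μ, ν} ∈ τ ✓.
Open sets in the quotient: τ_Q = {{}, {[λ=μ]}, {[λ=μ], [ν]}} (3 elements).


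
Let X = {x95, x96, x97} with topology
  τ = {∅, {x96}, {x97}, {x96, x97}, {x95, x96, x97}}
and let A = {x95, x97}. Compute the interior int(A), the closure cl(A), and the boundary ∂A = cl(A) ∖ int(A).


int(A) = {x97}, cl(A) = {x95, x97}, ∂A = {x95}.

Closed sets in (X, τ) are complements of opens:
  closed(X, τ) = {∅, {x95}, {x95, x96}, {x95, x97}, {x95, x96, x97}}.
int(A) = ⋃ {U ∈ τ : U ⊆ A}. Opens contained in A: ∅, {x97}.
Taking the union of these: int(A) = {x97}.
cl(A) = ⋂ {C closed : A ⊆ C}. Closed sets containing A: {x95, x97}, {x95, x96, x97}.
Intersecting these: cl(A) = {x95, x97}.
∂A = cl(A) ∖ int(A) = {x95, x97} ∖ {x97} = {x95}.


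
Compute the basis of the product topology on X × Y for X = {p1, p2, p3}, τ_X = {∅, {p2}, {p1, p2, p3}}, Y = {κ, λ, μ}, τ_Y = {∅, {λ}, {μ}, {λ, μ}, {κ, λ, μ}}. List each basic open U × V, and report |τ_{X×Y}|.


Basis B = {∅ × ∅, {p2} × {λ}, {p2} × {μ}, {p2} × {λ, μ}, {p1, p2, p3} × {λ}, {p1, p2, p3} × {μ}, {p2} × {κ, λ, μ}, {p1, p2, p3} × {λ, μ}, {p1, p2, p3} × {κ, λ, μ}}; |τ_{X×Y}| = 14.

Enumerate products U × V with U ∈ τ_X, V ∈ τ_Y (deduplicated):
  ∅ × ∅ = {} (∅)
  {p2} × {λ} = {(p2,λ)}
  {p2} × {μ} = {(p2,μ)}
  {p2} × {λ, μ} = {(p2,λ), (p2,μ)}
  {p1, p2, p3} × {λ} = {(p1,λ), (p2,λ), (p3,λ)}
  {p1, p2, p3} × {μ} = {(p1,μ), (p2,μ), (p3,μ)}
  {p2} × {κ, λ, μ} = {(p2,κ), (p2,λ), (p2,μ)}
  {p1, p2, p3} × {λ, μ} = {(p1,λ), (p1,μ), (p2,λ), (p2,μ), (p3,λ), (p3,μ)}
  {p1, p2, p3} × {κ, λ, μ} = {(p1,κ), (p1,λ), (p1,μ), (p2,κ), (p2,λ), (p2,μ), (p3,κ), (p3,λ), (p3,μ)}
These 9 distinct sets form the basis B.
Close under arbitrary unions to get τ_{X×Y}; counting gives |τ_{X×Y}| = 14.


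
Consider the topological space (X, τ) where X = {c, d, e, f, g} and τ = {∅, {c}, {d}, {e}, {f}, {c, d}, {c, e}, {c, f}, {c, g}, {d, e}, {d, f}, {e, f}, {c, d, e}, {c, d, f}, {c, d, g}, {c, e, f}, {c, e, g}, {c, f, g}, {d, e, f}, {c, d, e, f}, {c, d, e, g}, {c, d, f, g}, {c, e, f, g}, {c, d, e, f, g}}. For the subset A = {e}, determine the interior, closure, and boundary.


int(A) = {e}, cl(A) = {e}, ∂A = ∅.

Closed sets in (X, τ) are complements of opens:
  closed(X, τ) = {∅, {d}, {e}, {f}, {g}, {c, g}, {d, e}, {d, f}, {d, g}, {e, f}, {e, g}, {f, g}, {c, d, g}, {c, e, g}, {c, f, g}, {d, e, f}, {d, e, g}, {d, f, g}, {e, f, g}, {c, d, e, g}, {c, d, f, g}, {c, e, f, g}, {d, e, f, g}, {c, d, e, f, g}}.
int(A) = ⋃ {U ∈ τ : U ⊆ A}. Opens contained in A: ∅, {e}.
Taking the union of these: int(A) = {e}.
cl(A) = ⋂ {C closed : A ⊆ C}. Closed sets containing A: {e}, {d, e}, {e, f}, {e, g}, {c, e, g}, {d, e, f}, {d, e, g}, {e, f, g}, {c, d, e, g}, {c, e, f, g}, {d, e, f, g}, {c, d, e, f, g}.
Intersecting these: cl(A) = {e}.
∂A = cl(A) ∖ int(A) = {e} ∖ {e} = ∅.


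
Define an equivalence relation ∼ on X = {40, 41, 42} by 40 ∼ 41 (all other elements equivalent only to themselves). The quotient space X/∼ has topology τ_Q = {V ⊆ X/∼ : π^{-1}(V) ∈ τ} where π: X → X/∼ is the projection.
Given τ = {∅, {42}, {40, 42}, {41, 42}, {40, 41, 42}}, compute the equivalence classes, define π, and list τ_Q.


X/∼ = {[40=41], [42]}; |τ_Q| = 3.

Equivalence classes: [40=41], [42].
Quotient map π: X → X/∼ sends 40 ↦ [40=41], 41 ↦ [40=41], 42 ↦ [42].
For each subset V ⊆ X/∼, compute π^{-1}(V) ⊆ X and check whether π^{-1}(V) ∈ τ. V is open in τ_Q iff π^{-1}(V) ∈ τ.
  V = {}: π^{-1}(V) = ∅ ∈ τ ✓.
  V = {[40=41]}: π^{-1}(V) = {40, 41} ∉ τ ✗.
  V = {[42]}: π^{-1}(V) = {42} ∈ τ ✓.
  V = {[40=41], [42]}: π^{-1}(V) = {40, 41, 42} ∈ τ ✓.
Open sets in the quotient: τ_Q = {{}, {[42]}, {[40=41], [42]}} (3 elements).


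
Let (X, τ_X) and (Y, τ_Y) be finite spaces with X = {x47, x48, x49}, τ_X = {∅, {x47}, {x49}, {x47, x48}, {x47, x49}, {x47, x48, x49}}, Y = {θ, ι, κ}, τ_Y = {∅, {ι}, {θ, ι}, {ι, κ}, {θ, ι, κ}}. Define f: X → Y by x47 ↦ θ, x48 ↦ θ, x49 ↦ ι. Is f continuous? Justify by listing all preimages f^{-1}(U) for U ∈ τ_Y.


f IS continuous.

Compute f^{-1}(U) for each U ∈ τ_Y:
  U = ∅: f^{-1}(U) = ∅ ∈ τ_X ✓.
  U = {ι}: f^{-1}(U) = {x49} ∈ τ_X ✓.
  U = {θ, ι}: f^{-1}(U) = {x47, x48, x49} ∈ τ_X ✓.
  U = {ι, κ}: f^{-1}(U) = {x49} ∈ τ_X ✓.
  U = {θ, ι, κ}: f^{-1}(U) = {x47, x48, x49} ∈ τ_X ✓.
Every preimage lies in τ_X, so f IS continuous.


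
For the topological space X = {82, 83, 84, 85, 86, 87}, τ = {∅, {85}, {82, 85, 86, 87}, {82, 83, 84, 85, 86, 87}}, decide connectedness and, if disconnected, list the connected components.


(X, τ) is connected.

Find clopen sets (U ∈ τ with X ∖ U ∈ τ):
  U = ∅, X ∖ U = {82, 83, 84, 85, 86, 87} — both open, so U is clopen.
  U = {82, 83, 84, 85, 86, 87}, X ∖ U = ∅ — both open, so U is clopen.
Only trivial clopens (∅ and X) exist, so (X, τ) is connected.
Compute connected components by grouping points that agree on all clopens:
  component: {82, 83, 84, 85, 86, 87}


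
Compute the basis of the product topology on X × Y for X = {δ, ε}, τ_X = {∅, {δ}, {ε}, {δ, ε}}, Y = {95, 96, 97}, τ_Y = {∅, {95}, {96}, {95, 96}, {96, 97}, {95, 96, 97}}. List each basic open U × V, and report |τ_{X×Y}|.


Basis B = {∅ × ∅, {δ} × {95}, {δ} × {96}, {ε} × {95}, {ε} × {96}, {δ} × {95, 96}, {δ, ε} × {95}, {δ} × {96, 97}, {δ, ε} × {96}, {ε} × {95, 96}, {ε} × {96, 97}, {δ} × {95, 96, 97}, {ε} × {95, 96, 97}, {δ, ε} × {95, 96}, {δ, ε} × {96, 97}, {δ, ε} × {95, 96, 97}}; |τ_{X×Y}| = 36.

Enumerate products U × V with U ∈ τ_X, V ∈ τ_Y (deduplicated):
  ∅ × ∅ = {} (∅)
  {δ} × {95} = {(δ,95)}
  {δ} × {96} = {(δ,96)}
  {ε} × {95} = {(ε,95)}
  {ε} × {96} = {(ε,96)}
  {δ} × {95, 96} = {(δ,95), (δ,96)}
  {δ, ε} × {95} = {(δ,95), (ε,95)}
  {δ} × {96, 97} = {(δ,96), (δ,97)}
  {δ, ε} × {96} = {(δ,96), (ε,96)}
  {ε} × {95, 96} = {(ε,95), (ε,96)}
  {ε} × {96, 97} = {(ε,96), (ε,97)}
  {δ} × {95, 96, 97} = {(δ,95), (δ,96), (δ,97)}
  {ε} × {95, 96, 97} = {(ε,95), (ε,96), (ε,97)}
  {δ, ε} × {95, 96} = {(δ,95), (δ,96), (ε,95), (ε,96)}
  {δ, ε} × {96, 97} = {(δ,96), (δ,97), (ε,96), (ε,97)}
  {δ, ε} × {95, 96, 97} = {(δ,95), (δ,96), (δ,97), (ε,95), (ε,96), (ε,97)}
These 16 distinct sets form the basis B.
Close under arbitrary unions to get τ_{X×Y}; counting gives |τ_{X×Y}| = 36.


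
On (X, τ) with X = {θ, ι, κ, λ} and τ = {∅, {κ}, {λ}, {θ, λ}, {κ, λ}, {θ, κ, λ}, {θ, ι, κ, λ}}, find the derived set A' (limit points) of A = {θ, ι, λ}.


A' = {θ, ι}

For each x ∈ X, list the open sets U ∈ τ with x ∈ U, then check whether U ∩ (A ∖ {x}) ≠ ∅ for every such U.
  x = θ: opens ∋ x are {θ, λ}, {θ, κ, λ}, {θ, ι, κ, λ}; each meets A ∖ {θ}, so x IS a limit point.
  x = ι: opens ∋ x are {θ, ι, κ, λ}; each meets A ∖ {ι}, so x IS a limit point.
  x = κ: open {κ} ∋ x has {κ} ∩ (A ∖ {κ}) = ∅, so x is NOT a limit point.
  x = λ: open {λ} ∋ x has {λ} ∩ (A ∖ {λ}) = ∅, so x is NOT a limit point.
Collecting: A' = {θ, ι}.


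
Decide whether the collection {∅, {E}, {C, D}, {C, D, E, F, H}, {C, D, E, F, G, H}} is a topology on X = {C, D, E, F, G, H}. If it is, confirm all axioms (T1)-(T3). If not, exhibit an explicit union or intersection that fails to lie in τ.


τ is NOT a topology on X.

Axiom (T1): ∅ ∈ τ? Yes; X ∈ τ? Yes.
Axiom (T2/T3): check pairwise unions and intersections of members of τ.
Counterexample for (T2): {E} ∪ {C, D} = {C, D, E} ∉ τ. Therefore τ is NOT a topology.


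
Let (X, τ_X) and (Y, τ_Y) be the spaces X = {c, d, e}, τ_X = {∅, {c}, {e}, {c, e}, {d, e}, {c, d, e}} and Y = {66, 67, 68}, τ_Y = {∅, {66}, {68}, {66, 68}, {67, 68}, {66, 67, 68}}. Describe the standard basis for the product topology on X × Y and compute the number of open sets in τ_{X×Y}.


Basis B = {∅ × ∅, {c} × {66}, {c} × {68}, {e} × {66}, {e} × {68}, {c} × {66, 68}, {c, e} × {66}, {c} × {67, 68}, {c, e} × {68}, {d, e} × {66}, {d, e} × {68}, {e} × {66, 68}, {e} × {67, 68}, {c} × {66, 67, 68}, {c, d, e} × {66}, {c, d, e} × {68}, {e} × {66, 67, 68}, {c, e} × {66, 68}, {c, e} × {67, 68}, {d, e} × {66, 68}, {d, e} × {67, 68}, {c, e} × {66, 67, 68}, {c, d, e} × {66, 68}, {c, d, e} × {67, 68}, {d, e} × {66, 67, 68}, {c, d, e} × {66, 67, 68}}; |τ_{X×Y}| = 108.

Enumerate products U × V with U ∈ τ_X, V ∈ τ_Y (deduplicated):
  ∅ × ∅ = {} (∅)
  {c} × {66} = {(c,66)}
  {c} × {68} = {(c,68)}
  {e} × {66} = {(e,66)}
  {e} × {68} = {(e,68)}
  {c} × {66, 68} = {(c,66), (c,68)}
  {c, e} × {66} = {(c,66), (e,66)}
  {c} × {67, 68} = {(c,67), (c,68)}
  {c, e} × {68} = {(c,68), (e,68)}
  {d, e} × {66} = {(d,66), (e,66)}
  {d, e} × {68} = {(d,68), (e,68)}
  {e} × {66, 68} = {(e,66), (e,68)}
  {e} × {67, 68} = {(e,67), (e,68)}
  {c} × {66, 67, 68} = {(c,66), (c,67), (c,68)}
  {c, d, e} × {66} = {(c,66), (d,66), (e,66)}
  {c, d, e} × {68} = {(c,68), (d,68), (e,68)}
  {e} × {66, 67, 68} = {(e,66), (e,67), (e,68)}
  {c, e} × {66, 68} = {(c,66), (c,68), (e,66), (e,68)}
  {c, e} × {67, 68} = {(c,67), (c,68), (e,67), (e,68)}
  {d, e} × {66, 68} = {(d,66), (d,68), (e,66), (e,68)}
  {d, e} × {67, 68} = {(d,67), (d,68), (e,67), (e,68)}
  {c, e} × {66, 67, 68} = {(c,66), (c,67), (c,68), (e,66), (e,67), (e,68)}
  {c, d, e} × {66, 68} = {(c,66), (c,68), (d,66), (d,68), (e,66), (e,68)}
  {c, d, e} × {67, 68} = {(c,67), (c,68), (d,67), (d,68), (e,67), (e,68)}
  {d, e} × {66, 67, 68} = {(d,66), (d,67), (d,68), (e,66), (e,67), (e,68)}
  {c, d, e} × {66, 67, 68} = {(c,66), (c,67), (c,68), (d,66), (d,67), (d,68), (e,66), (e,67), (e,68)}
These 26 distinct sets form the basis B.
Close under arbitrary unions to get τ_{X×Y}; counting gives |τ_{X×Y}| = 108.


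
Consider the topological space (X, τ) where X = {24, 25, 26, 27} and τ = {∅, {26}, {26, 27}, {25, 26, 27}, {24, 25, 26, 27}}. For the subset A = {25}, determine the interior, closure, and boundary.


int(A) = ∅, cl(A) = {24, 25}, ∂A = {24, 25}.

Closed sets in (X, τ) are complements of opens:
  closed(X, τ) = {∅, {24}, {24, 25}, {24, 25, 27}, {24, 25, 26, 27}}.
int(A) = ⋃ {U ∈ τ : U ⊆ A}. Opens contained in A: ∅.
Taking the union of these: int(A) = ∅.
cl(A) = ⋂ {C closed : A ⊆ C}. Closed sets containing A: {24, 25}, {24, 25, 27}, {24, 25, 26, 27}.
Intersecting these: cl(A) = {24, 25}.
∂A = cl(A) ∖ int(A) = {24, 25} ∖ ∅ = {24, 25}.


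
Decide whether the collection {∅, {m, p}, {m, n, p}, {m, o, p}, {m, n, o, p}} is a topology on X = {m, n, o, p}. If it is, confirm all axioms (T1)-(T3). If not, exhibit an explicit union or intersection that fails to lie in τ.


τ IS a topology on X.

Axiom (T1): ∅ ∈ τ? Yes; X ∈ τ? Yes.
Axiom (T2/T3): check pairwise unions and intersections of members of τ.
All pairwise intersections and unions checked — each lies in τ. Therefore τ satisfies (T1), (T2), (T3): it IS a topology on X.
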